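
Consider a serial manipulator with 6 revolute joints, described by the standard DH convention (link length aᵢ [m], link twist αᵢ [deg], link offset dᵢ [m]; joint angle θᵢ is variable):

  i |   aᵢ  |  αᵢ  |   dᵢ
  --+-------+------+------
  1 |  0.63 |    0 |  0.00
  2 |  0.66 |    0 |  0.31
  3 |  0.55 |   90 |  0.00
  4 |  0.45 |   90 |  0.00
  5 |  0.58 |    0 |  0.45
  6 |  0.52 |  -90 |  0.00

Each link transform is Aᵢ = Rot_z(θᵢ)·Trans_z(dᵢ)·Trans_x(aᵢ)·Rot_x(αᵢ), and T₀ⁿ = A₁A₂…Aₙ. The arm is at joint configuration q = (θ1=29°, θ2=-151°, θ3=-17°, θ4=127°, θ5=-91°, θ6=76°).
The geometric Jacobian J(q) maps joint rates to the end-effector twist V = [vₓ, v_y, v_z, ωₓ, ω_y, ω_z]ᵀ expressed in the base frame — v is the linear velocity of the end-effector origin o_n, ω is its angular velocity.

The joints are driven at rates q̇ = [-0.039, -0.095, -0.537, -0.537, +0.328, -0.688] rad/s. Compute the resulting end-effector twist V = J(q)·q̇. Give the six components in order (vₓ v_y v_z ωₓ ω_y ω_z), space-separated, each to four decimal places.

o_n = [0.4116, -1.0181, 1.3333]
J₁: ẑ×o_n = [1.0181, 0.4116, -0.0000], ω = ẑ
J2: z=[0.0000, 0.0000, 1.0000] o=[0.5510, 0.3054, 0.0000] → [1.3236, -0.1394, 0.0000, 0.0000, 0.0000, 1.0000]
J3: z=[0.0000, 0.0000, 1.0000] o=[0.2013, -0.2543, 0.3100] → [0.7639, 0.2104, -0.0000, 0.0000, 0.0000, 1.0000]
J4: z=[-0.6561, 0.7547, 0.0000] o=[-0.2138, -0.6151, 0.3100] → [0.7723, 0.6713, -0.2076, -0.6561, 0.7547, 0.0000]
J5: z=[-0.6027, -0.5240, 0.6018] o=[-0.0094, -0.4374, 0.6694] → [0.0016, 0.6535, 0.5706, -0.6027, -0.5240, 0.6018]
J6: z=[-0.6027, -0.5240, 0.6018] o=[0.0952, -1.1149, 0.9321] → [-0.2684, 0.4322, 0.1075, -0.6027, -0.5240, 0.6018]
V = J·q̇ = [-0.8052, -0.5593, 0.2247, 0.5693, -0.2167, -0.8877]

-0.8052 -0.5593 0.2247 0.5693 -0.2167 -0.8877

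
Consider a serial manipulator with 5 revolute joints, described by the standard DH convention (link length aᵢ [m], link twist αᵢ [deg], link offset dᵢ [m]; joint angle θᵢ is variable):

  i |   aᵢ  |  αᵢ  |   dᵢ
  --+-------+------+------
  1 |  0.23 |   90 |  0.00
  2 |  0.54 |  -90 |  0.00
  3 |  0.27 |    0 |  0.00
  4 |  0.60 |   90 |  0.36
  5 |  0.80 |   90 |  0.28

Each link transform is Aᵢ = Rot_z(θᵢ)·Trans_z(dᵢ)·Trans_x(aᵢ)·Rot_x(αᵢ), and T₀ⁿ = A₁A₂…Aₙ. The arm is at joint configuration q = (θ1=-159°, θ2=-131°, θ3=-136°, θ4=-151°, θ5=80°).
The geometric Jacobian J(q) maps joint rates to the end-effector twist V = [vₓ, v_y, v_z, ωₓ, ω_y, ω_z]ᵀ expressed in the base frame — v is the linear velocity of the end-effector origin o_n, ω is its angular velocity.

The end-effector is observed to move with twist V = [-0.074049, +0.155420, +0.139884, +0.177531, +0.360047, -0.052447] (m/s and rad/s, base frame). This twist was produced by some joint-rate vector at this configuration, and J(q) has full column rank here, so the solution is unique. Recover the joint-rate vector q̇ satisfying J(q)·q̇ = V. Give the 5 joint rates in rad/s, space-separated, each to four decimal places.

0.6860 0.0430 0.4410 -0.1790 0.7850

o_n = [-0.3587, -0.6060, -1.3791]
J₁: ẑ×o_n = [0.6060, -0.3587, 0.0000], ω = ẑ
J2: z=[-0.3584, 0.9336, 0.0000] o=[-0.2147, -0.0824, 0.0000] → [-1.2875, -0.4942, 0.3220, -0.3584, 0.9336, 0.0000]
J3: z=[-0.7046, -0.2705, -0.6561] o=[0.1160, 0.0445, -0.4075] → [-0.1640, -0.3731, 0.3300, -0.7046, -0.2705, -0.6561]
J4: z=[-0.7046, -0.2705, -0.6561] o=[-0.0702, 0.1740, -0.2610] → [-0.2093, -0.5986, 0.4715, -0.7046, -0.2705, -0.6561]
J5: z=[0.4809, 0.4978, -0.7217] o=[-0.0107, -0.4178, -0.6295] → [-0.5090, 0.6117, 0.0827, 0.4809, 0.4978, -0.7217]
q̇ = J⁺·V = [0.6860, 0.0430, 0.4410, -0.1790, 0.7850]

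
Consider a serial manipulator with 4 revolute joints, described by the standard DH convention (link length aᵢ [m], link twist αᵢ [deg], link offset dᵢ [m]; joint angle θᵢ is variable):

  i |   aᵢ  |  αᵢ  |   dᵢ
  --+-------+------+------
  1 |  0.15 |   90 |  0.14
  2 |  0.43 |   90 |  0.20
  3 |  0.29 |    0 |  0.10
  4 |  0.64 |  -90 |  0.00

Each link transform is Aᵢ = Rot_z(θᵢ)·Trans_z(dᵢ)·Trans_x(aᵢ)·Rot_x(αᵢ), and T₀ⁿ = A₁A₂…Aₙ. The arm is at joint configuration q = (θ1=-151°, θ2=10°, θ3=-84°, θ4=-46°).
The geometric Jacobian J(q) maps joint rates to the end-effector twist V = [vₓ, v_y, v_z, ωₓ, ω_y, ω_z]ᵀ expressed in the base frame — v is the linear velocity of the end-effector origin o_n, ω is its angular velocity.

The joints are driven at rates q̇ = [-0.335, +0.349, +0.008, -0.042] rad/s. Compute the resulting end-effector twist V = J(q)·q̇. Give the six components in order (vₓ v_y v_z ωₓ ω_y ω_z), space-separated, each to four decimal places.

-0.2266 -0.0268 0.0204 -0.1640 0.3081 -0.3015

o_n = [0.0920, -0.6106, 0.0500]
J₁: ẑ×o_n = [0.6106, 0.0920, -0.0000], ω = ẑ
J2: z=[-0.4848, 0.8746, 0.0000] o=[-0.1312, -0.0727, 0.1400] → [-0.0787, -0.0436, 0.0656, -0.4848, 0.8746, 0.0000]
J3: z=[-0.1519, -0.0842, -0.9848] o=[-0.5985, -0.1031, 0.2147] → [-0.4860, -0.7051, 0.1352, -0.1519, -0.0842, -0.9848]
J4: z=[-0.1519, -0.0842, -0.9848] o=[-0.5000, -0.3782, 0.1215] → [-0.2228, -0.5939, 0.0851, -0.1519, -0.0842, -0.9848]
V = J·q̇ = [-0.2266, -0.0268, 0.0204, -0.1640, 0.3081, -0.3015]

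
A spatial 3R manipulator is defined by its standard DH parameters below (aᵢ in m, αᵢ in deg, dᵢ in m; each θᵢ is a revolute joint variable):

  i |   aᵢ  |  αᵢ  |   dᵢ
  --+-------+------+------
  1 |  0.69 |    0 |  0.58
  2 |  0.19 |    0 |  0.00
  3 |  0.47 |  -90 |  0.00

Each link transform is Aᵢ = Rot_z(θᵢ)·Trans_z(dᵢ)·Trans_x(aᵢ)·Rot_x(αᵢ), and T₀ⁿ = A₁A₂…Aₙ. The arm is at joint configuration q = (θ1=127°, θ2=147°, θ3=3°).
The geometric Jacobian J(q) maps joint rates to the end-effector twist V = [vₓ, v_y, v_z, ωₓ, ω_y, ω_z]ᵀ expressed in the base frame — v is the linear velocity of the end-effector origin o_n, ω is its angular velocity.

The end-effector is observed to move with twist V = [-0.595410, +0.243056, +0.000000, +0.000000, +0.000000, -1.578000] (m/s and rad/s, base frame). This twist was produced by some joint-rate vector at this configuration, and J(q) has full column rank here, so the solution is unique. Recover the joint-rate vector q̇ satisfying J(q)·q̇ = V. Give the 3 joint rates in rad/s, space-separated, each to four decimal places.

o_n = [-0.3447, -0.1050, 0.5800]
J₁: ẑ×o_n = [0.1050, -0.3447, 0.0000], ω = ẑ
J2: z=[0.0000, 0.0000, 1.0000] o=[-0.4153, 0.5511, 0.5800] → [0.6560, 0.0705, -0.0000, 0.0000, 0.0000, 1.0000]
J3: z=[0.0000, 0.0000, 1.0000] o=[-0.4020, 0.3615, 0.5800] → [0.4665, 0.0573, -0.0000, 0.0000, 0.0000, 1.0000]
q̇ = J⁺·V = [-0.8590, -0.8960, 0.1770]

-0.8590 -0.8960 0.1770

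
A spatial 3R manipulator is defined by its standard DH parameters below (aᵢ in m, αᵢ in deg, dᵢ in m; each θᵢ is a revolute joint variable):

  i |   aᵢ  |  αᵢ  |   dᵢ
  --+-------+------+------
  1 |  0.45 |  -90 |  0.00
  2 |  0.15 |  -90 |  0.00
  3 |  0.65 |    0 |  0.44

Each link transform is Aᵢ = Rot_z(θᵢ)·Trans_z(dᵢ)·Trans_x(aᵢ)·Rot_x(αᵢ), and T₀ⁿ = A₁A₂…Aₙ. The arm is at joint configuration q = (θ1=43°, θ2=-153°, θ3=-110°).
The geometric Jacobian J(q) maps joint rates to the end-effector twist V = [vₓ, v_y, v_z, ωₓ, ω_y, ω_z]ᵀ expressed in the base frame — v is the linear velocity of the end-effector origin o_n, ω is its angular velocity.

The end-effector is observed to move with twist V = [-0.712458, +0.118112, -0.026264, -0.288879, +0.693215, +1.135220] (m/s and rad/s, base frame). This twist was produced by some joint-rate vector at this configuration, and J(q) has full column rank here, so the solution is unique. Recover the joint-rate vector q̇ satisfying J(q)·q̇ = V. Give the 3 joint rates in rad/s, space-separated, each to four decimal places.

0.6220 0.7040 0.5760

o_n = [0.1058, 0.9338, 0.3592]
J₁: ẑ×o_n = [-0.9338, 0.1058, 0.0000], ω = ẑ
J2: z=[-0.6820, 0.7314, 0.0000] o=[0.3291, 0.3069, 0.0000] → [0.2627, 0.2450, -0.2642, -0.6820, 0.7314, 0.0000]
J3: z=[0.3320, 0.3096, 0.8910] o=[0.2314, 0.2157, 0.0681] → [-0.5496, -0.2086, 0.2773, 0.3320, 0.3096, 0.8910]
q̇ = J⁺·V = [0.6220, 0.7040, 0.5760]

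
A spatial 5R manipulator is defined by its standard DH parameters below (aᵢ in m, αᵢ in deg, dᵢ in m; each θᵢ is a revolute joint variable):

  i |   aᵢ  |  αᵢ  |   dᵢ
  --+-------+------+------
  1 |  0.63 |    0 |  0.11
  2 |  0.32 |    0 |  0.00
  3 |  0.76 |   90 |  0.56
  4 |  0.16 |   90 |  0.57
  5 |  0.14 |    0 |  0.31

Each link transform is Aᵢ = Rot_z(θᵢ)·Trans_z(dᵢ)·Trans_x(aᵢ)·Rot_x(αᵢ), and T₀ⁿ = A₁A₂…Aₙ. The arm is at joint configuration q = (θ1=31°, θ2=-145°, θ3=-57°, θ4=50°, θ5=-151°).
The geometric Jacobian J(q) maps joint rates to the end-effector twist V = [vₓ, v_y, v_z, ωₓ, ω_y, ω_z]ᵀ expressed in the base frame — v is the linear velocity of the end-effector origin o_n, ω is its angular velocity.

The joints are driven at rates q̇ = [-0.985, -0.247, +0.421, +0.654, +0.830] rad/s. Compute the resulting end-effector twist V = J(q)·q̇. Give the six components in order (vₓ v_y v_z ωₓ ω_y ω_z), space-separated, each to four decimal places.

o_n = [-0.6777, 0.3683, 0.4995]
J₁: ẑ×o_n = [-0.3683, -0.6777, 0.0000], ω = ẑ
J2: z=[0.0000, 0.0000, 1.0000] o=[0.5400, 0.3245, 0.1100] → [-0.0438, -1.2177, 0.0000, 0.0000, 0.0000, 1.0000]
J3: z=[0.0000, 0.0000, 1.0000] o=[0.4099, 0.0321, 0.1100] → [-0.3361, -1.0876, 0.0000, 0.0000, 0.0000, 1.0000]
J4: z=[-0.1564, 0.9877, 0.0000] o=[-0.3408, -0.0868, 0.6700] → [-0.1684, -0.0267, 0.2616, -0.1564, 0.9877, 0.0000]
J5: z=[-0.7566, -0.1198, -0.6428] o=[-0.5315, 0.4601, 0.7926] → [-0.0239, -0.1278, 0.0520, -0.7566, -0.1198, -0.6428]
V = J·q̇ = [0.1021, 0.3870, 0.2142, -0.7303, 0.5465, -1.3445]

0.1021 0.3870 0.2142 -0.7303 0.5465 -1.3445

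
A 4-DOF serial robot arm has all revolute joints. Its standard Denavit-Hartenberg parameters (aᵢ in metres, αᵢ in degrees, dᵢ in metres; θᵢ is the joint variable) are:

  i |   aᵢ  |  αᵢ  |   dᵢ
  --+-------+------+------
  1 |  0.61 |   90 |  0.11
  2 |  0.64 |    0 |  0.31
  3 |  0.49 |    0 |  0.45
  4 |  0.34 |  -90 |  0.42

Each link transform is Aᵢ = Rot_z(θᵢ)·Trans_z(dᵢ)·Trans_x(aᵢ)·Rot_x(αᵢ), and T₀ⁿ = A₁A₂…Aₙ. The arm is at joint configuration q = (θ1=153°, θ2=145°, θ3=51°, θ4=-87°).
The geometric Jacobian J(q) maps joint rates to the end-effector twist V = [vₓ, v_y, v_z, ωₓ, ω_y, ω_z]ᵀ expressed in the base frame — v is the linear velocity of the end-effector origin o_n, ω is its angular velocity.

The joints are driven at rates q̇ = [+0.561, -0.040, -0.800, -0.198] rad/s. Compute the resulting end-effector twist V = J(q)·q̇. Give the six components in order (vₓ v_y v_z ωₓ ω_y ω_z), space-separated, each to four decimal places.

o_n = [0.9776, 0.8262, 0.6635]
J₁: ẑ×o_n = [-0.8262, 0.9776, 0.0000], ω = ẑ
J2: z=[0.4540, 0.8910, 0.0000] o=[-0.5435, 0.2769, 0.1100] → [0.4932, -0.2513, -1.1060, 0.4540, 0.8910, 0.0000]
J3: z=[0.4540, 0.8910, 0.0000] o=[0.0643, 0.3151, 0.4771] → [0.1661, -0.0846, -0.5817, 0.4540, 0.8910, 0.0000]
J4: z=[0.4540, 0.8910, 0.0000] o=[0.6883, 0.5023, 0.3420] → [0.2864, -0.1459, -0.1107, 0.4540, 0.8910, 0.0000]
V = J·q̇ = [-0.6728, 0.6551, 0.5315, -0.4712, -0.9249, 0.5610]

-0.6728 0.6551 0.5315 -0.4712 -0.9249 0.5610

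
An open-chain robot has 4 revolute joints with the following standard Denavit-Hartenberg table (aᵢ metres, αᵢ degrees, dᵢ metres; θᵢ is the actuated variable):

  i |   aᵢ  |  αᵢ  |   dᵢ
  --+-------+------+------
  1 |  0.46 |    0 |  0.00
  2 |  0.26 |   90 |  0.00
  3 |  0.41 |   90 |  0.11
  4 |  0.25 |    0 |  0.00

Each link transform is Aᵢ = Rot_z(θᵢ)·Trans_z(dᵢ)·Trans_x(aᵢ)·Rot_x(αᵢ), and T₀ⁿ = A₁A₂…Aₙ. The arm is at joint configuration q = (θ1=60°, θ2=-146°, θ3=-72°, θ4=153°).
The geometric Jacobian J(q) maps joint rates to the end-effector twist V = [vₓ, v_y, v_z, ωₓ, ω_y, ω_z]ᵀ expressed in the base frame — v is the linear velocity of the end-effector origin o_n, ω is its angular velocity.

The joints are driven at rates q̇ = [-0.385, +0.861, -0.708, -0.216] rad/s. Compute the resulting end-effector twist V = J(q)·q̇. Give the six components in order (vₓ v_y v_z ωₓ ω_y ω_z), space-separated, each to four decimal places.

0.2555 -0.0693 -0.0643 0.7206 -0.1555 0.5427

o_n = [0.0292, 0.0657, -0.1781]
J₁: ẑ×o_n = [-0.0657, 0.0292, 0.0000], ω = ẑ
J2: z=[0.0000, 0.0000, 1.0000] o=[0.2300, 0.3984, 0.0000] → [0.3327, -0.2008, 0.0000, 0.0000, 0.0000, 1.0000]
J3: z=[-0.9976, -0.0698, 0.0000] o=[0.2481, 0.1390, 0.0000] → [0.0124, -0.1776, 0.0579, -0.9976, -0.0698, 0.0000]
J4: z=[-0.0663, 0.9487, -0.3090] o=[0.1472, 0.0049, -0.3899] → [0.2198, 0.0505, 0.1079, -0.0663, 0.9487, -0.3090]
V = J·q̇ = [0.2555, -0.0693, -0.0643, 0.7206, -0.1555, 0.5427]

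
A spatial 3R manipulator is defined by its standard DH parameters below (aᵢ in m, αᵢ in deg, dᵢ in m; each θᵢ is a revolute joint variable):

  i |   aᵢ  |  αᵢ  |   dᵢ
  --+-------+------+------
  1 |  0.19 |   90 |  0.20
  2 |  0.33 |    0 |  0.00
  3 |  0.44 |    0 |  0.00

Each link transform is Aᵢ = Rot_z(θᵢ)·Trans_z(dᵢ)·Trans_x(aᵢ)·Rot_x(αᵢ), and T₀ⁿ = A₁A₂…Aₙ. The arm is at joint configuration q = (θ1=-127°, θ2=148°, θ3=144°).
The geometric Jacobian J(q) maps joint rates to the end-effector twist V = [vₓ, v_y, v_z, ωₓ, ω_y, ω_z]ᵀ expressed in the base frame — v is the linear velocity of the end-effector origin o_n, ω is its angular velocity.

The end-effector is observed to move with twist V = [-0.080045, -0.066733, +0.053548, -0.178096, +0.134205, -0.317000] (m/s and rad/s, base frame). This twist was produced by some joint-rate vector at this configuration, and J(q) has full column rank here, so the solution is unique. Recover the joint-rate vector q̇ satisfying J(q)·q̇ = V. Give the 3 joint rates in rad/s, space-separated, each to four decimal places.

o_n = [-0.0451, -0.0599, -0.0331]
J₁: ẑ×o_n = [0.0599, -0.0451, 0.0000], ω = ẑ
J2: z=[-0.7986, 0.6018, 0.0000] o=[-0.1143, -0.1517, 0.2000] → [-0.1403, -0.1862, -0.1150, -0.7986, 0.6018, 0.0000]
J3: z=[-0.7986, 0.6018, 0.0000] o=[0.0541, 0.0718, 0.3749] → [-0.2455, -0.3258, 0.1648, -0.7986, 0.6018, 0.0000]
q̇ = J⁺·V = [-0.3170, -0.0600, 0.2830]

-0.3170 -0.0600 0.2830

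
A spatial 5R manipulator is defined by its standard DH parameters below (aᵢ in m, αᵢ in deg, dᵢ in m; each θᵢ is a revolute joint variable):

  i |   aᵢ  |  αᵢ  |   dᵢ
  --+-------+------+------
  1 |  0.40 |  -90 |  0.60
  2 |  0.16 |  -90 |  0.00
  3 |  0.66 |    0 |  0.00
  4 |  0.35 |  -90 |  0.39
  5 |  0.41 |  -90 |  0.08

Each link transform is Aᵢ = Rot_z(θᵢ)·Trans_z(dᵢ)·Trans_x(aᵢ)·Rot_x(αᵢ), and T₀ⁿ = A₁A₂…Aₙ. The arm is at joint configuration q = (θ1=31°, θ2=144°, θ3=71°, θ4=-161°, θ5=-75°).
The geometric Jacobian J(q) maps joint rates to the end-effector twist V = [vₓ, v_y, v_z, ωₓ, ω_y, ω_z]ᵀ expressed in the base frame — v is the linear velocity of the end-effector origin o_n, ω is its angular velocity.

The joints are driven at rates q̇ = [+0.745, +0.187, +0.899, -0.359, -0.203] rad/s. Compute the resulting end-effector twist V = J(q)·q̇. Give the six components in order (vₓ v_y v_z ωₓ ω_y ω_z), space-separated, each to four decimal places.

0.7018 -0.3216 0.3576 -0.2276 0.0814 1.3012

o_n = [-0.2821, -0.3654, 0.9685]
J₁: ẑ×o_n = [0.3654, -0.2821, 0.0000], ω = ẑ
J2: z=[-0.5150, 0.8572, 0.0000] o=[0.3429, 0.2060, 0.6000] → [0.3159, 0.1898, 0.8300, -0.5150, 0.8572, 0.0000]
J3: z=[-0.5038, -0.3027, 0.8090] o=[0.2319, 0.1393, 0.5060] → [0.2683, -0.1828, 0.0987, -0.5038, -0.3027, 0.8090]
J4: z=[-0.5038, -0.3027, 0.8090] o=[0.4043, -0.4851, 0.3797] → [-0.2751, -0.2586, -0.2681, -0.5038, -0.3027, 0.8090]
J5: z=[-0.6935, -0.4167, -0.5878] o=[0.0276, -0.3032, 0.6952] → [-0.1505, 0.3716, -0.0858, -0.6935, -0.4167, -0.5878]
V = J·q̇ = [0.7018, -0.3216, 0.3576, -0.2276, 0.0814, 1.3012]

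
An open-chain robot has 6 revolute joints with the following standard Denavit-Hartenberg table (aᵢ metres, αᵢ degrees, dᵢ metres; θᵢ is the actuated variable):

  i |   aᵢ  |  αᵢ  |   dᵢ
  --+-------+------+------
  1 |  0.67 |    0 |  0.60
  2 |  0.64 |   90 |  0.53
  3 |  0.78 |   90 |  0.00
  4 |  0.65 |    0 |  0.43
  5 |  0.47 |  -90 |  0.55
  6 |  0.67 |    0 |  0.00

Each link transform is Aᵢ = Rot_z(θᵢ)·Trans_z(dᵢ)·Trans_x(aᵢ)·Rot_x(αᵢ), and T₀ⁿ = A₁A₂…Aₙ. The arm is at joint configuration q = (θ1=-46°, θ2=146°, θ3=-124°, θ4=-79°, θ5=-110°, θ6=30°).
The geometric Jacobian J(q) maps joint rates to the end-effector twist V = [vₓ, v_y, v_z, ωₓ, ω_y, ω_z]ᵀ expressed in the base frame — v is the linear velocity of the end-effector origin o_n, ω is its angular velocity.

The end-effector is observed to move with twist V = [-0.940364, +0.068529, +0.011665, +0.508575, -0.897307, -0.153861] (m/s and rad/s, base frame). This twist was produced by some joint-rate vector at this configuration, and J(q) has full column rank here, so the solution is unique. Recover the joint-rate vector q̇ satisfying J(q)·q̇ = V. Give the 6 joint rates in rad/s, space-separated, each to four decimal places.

o_n = [-0.0324, -0.3872, 1.6012]
J₁: ẑ×o_n = [0.3872, -0.0324, 0.0000], ω = ẑ
J2: z=[0.0000, 0.0000, 1.0000] o=[0.4654, -0.4820, 0.6000] → [-0.0948, -0.4978, 0.0000, 0.0000, 0.0000, 1.0000]
J3: z=[0.9848, 0.1736, 0.0000] o=[0.3543, 0.1483, 1.1300] → [0.0818, -0.4640, -0.4602, 0.9848, 0.1736, 0.0000]
J4: z=[0.1440, -0.8164, 0.5592] o=[0.4300, -0.2812, 0.4834] → [-0.8534, -0.4195, -0.3928, 0.1440, -0.8164, 0.5592]
J5: z=[0.1440, -0.8164, 0.5592] o=[-0.1244, -0.8114, 0.6210] → [-1.0375, -0.0897, 0.1362, 0.1440, -0.8164, 0.5592]
J6: z=[-0.9879, -0.0854, 0.1297] o=[-0.0179, -0.9920, 1.3134] → [-0.1030, 0.2824, -0.5988, -0.9879, -0.0854, 0.1297]
q̇ = J⁺·V = [0.1250, -0.8890, 0.1070, 0.4530, 0.6940, -0.2410]

0.1250 -0.8890 0.1070 0.4530 0.6940 -0.2410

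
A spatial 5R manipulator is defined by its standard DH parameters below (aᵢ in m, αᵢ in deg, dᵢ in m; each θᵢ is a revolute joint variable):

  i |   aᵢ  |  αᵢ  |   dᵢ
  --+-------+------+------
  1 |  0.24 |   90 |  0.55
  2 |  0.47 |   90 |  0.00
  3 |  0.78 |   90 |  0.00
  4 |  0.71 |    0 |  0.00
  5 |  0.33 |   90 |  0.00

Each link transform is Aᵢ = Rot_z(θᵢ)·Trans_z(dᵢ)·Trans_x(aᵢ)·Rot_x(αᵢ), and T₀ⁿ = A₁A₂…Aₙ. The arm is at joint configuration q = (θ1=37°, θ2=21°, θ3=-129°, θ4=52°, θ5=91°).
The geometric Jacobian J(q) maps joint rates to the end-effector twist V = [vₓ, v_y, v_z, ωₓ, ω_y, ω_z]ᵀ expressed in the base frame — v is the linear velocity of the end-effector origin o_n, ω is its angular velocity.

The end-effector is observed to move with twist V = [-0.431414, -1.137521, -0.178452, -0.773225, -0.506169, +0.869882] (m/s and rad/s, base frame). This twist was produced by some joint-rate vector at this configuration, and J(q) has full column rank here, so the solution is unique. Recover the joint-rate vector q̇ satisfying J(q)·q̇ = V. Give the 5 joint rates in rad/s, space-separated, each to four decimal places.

o_n = [-0.1343, 0.8267, -0.2044]
J₁: ẑ×o_n = [-0.8267, -0.1343, 0.0000], ω = ẑ
J2: z=[0.6018, -0.7986, 0.0000] o=[0.1917, 0.1444, 0.5500] → [0.6025, 0.4540, 0.1502, 0.6018, -0.7986, 0.0000]
J3: z=[0.2862, 0.2157, -0.9336] o=[0.5421, 0.4085, 0.7184] → [0.1914, 0.8956, 0.2656, 0.2862, 0.2157, -0.9336]
J4: z=[-0.2007, -0.9392, -0.2785] o=[-0.1887, 0.6168, 0.5425] → [0.7599, -0.1650, 0.0089, -0.2007, -0.9392, -0.2785]
J5: z=[-0.2007, -0.9392, -0.2785] o=[-0.4381, 0.8542, -0.0784] → [0.1106, -0.1099, 0.2908, -0.2007, -0.9392, -0.2785]
q̇ = J⁺·V = [0.4280, -0.6300, -0.7430, 0.5300, 0.3740]

0.4280 -0.6300 -0.7430 0.5300 0.3740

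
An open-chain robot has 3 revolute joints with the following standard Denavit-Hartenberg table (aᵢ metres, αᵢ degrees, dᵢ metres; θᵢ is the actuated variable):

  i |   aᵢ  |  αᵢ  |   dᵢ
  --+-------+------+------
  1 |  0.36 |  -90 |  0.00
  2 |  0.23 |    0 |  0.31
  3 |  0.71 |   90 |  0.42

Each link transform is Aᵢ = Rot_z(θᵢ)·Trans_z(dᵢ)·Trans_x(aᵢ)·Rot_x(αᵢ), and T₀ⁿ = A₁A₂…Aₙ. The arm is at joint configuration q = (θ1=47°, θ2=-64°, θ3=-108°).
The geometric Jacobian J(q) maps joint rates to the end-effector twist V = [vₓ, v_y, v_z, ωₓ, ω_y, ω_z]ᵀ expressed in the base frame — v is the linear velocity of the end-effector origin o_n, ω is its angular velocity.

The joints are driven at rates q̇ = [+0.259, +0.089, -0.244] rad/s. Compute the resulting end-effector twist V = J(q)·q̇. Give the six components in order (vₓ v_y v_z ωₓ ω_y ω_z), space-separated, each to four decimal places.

-0.0810 -0.1788 -0.1180 0.1134 -0.1057 0.2590

o_n = [-0.6991, 0.3207, 0.3055]
J₁: ẑ×o_n = [-0.3207, -0.6991, 0.0000], ω = ẑ
J2: z=[-0.7314, 0.6820, 0.0000] o=[0.2455, 0.2633, 0.0000] → [0.2084, 0.2235, 0.6023, -0.7314, 0.6820, 0.0000]
J3: z=[-0.7314, 0.6820, 0.0000] o=[0.0876, 0.5484, 0.2067] → [0.0674, 0.0723, 0.7031, -0.7314, 0.6820, 0.0000]
V = J·q̇ = [-0.0810, -0.1788, -0.1180, 0.1134, -0.1057, 0.2590]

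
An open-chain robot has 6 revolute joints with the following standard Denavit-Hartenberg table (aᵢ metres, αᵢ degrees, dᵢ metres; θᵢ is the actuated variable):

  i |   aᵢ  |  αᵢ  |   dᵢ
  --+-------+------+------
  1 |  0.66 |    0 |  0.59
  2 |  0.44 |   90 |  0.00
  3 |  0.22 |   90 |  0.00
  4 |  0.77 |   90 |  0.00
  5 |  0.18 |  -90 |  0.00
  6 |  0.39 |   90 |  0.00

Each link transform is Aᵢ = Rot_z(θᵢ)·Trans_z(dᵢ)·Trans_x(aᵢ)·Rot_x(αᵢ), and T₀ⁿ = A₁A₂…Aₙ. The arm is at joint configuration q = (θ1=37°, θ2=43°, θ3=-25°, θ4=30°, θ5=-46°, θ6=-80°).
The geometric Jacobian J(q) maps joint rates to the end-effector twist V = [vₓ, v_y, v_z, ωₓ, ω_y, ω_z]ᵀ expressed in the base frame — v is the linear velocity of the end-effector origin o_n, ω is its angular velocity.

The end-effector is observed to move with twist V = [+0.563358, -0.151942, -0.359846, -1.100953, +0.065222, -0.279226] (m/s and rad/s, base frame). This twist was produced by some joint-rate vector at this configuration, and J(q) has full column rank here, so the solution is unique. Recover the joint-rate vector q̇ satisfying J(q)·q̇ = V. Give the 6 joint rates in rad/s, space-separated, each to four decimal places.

o_n = [0.9461, 1.9766, 0.2326]
J₁: ẑ×o_n = [-1.9766, 0.9461, 0.0000], ω = ẑ
J2: z=[0.0000, 0.0000, 1.0000] o=[0.5271, 0.3972, 0.5900] → [-1.5794, 0.4190, 0.0000, 0.0000, 0.0000, 1.0000]
J3: z=[0.9848, -0.1736, 0.0000] o=[0.6035, 0.8305, 0.5900] → [0.0621, 0.3520, 1.1882, 0.9848, -0.1736, 0.0000]
J4: z=[-0.0734, -0.4162, -0.9063] o=[0.6381, 1.0269, 0.4970] → [0.9708, -0.2986, 0.0585, -0.0734, -0.4162, -0.9063]
J5: z=[-0.7742, 0.5967, -0.2113] o=[1.1222, 1.5552, 0.2152] → [0.0994, 0.0506, -0.2212, -0.7742, 0.5967, -0.2113]
J6: z=[0.4013, 0.2045, -0.8929] o=[1.2103, 1.6949, 0.2868] → [0.2404, 0.2576, 0.1671, 0.4013, 0.2045, -0.8929]
q̇ = J⁺·V = [0.5500, -0.6530, -0.0710, 0.7420, 0.8670, -0.7610]

0.5500 -0.6530 -0.0710 0.7420 0.8670 -0.7610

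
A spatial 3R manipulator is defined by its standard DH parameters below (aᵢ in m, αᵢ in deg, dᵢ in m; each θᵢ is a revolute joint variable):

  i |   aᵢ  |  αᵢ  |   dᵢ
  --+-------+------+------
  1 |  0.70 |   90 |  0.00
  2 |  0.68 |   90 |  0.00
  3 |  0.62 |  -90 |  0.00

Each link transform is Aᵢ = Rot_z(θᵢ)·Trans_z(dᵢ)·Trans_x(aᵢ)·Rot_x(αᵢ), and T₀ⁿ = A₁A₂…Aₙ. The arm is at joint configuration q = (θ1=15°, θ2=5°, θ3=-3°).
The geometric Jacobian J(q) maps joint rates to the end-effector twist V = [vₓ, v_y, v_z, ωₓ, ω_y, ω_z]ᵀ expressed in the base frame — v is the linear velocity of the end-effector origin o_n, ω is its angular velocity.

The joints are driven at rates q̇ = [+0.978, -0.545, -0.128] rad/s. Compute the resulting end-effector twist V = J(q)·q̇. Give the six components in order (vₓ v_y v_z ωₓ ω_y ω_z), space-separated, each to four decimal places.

-0.5003 1.9671 -0.7057 -0.1518 0.5235 1.1055

o_n = [1.9179, 0.5475, 0.1132]
J₁: ẑ×o_n = [-0.5475, 1.9179, 0.0000], ω = ẑ
J2: z=[0.2588, -0.9659, 0.0000] o=[0.6761, 0.1812, 0.0000] → [-0.1094, -0.0293, 1.2942, 0.2588, -0.9659, 0.0000]
J3: z=[0.0842, 0.0226, -0.9962] o=[1.3305, 0.3565, 0.0593] → [0.1915, -0.5897, 0.0028, 0.0842, 0.0226, -0.9962]
V = J·q̇ = [-0.5003, 1.9671, -0.7057, -0.1518, 0.5235, 1.1055]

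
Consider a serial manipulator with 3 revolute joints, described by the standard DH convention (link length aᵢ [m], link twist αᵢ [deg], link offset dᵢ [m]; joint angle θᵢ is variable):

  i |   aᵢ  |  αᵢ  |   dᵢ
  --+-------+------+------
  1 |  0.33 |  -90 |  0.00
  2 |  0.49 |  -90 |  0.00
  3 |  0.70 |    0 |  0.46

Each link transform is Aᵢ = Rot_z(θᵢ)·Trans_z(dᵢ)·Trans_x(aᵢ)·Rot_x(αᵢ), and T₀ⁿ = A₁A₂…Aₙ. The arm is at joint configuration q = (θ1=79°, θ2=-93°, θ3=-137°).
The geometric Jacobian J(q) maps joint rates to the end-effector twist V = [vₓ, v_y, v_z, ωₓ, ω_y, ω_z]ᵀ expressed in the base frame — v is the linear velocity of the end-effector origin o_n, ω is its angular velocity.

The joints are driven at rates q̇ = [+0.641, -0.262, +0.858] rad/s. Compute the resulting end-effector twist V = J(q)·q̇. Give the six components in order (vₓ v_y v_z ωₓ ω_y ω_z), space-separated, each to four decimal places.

o_n = [-0.3178, 0.8671, 0.0022]
J₁: ẑ×o_n = [-0.8671, -0.3178, 0.0000], ω = ẑ
J2: z=[-0.9816, 0.1908, 0.0000] o=[0.0630, 0.3239, 0.0000] → [0.0004, 0.0021, -0.4605, -0.9816, 0.1908, 0.0000]
J3: z=[0.1905, 0.9803, 0.0523] o=[0.0581, 0.2988, 0.4893] → [-0.5073, 0.0732, 0.4767, 0.1905, 0.9803, 0.0523]
V = J·q̇ = [-0.9912, -0.1415, 0.5297, 0.4207, 0.7911, 0.6859]

-0.9912 -0.1415 0.5297 0.4207 0.7911 0.6859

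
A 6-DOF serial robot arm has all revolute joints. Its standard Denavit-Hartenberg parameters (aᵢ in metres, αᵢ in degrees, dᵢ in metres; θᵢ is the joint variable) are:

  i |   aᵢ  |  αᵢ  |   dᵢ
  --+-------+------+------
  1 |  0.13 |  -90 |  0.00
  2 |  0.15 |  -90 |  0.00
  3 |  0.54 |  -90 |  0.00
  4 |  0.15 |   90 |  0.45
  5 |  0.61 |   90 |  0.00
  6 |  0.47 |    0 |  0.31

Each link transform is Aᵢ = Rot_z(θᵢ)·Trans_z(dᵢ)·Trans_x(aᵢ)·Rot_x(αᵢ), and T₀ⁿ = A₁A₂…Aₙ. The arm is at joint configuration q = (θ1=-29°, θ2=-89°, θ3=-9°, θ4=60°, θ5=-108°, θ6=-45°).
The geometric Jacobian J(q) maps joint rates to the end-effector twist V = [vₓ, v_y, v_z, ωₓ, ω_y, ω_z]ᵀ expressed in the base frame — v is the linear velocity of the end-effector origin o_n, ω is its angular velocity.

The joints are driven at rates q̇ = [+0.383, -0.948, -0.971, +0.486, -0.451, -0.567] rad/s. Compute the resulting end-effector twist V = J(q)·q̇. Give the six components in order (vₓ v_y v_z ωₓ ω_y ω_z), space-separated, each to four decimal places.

o_n = [0.4710, 0.1408, 0.1252]
J₁: ẑ×o_n = [-0.1408, 0.4710, 0.0000], ω = ẑ
J2: z=[0.4848, 0.8746, 0.0000] o=[0.1137, -0.0630, 0.0000] → [0.1095, -0.0607, -0.2137, 0.4848, 0.8746, 0.0000]
J3: z=[0.8745, -0.4847, -0.0175] o=[0.1160, -0.0643, 0.1500] → [0.0156, 0.0155, 0.3514, 0.8745, -0.4847, -0.0175]
J4: z=[-0.4765, -0.8652, 0.1564] o=[0.1651, 0.0051, 0.6832] → [0.4616, -0.2180, 0.2000, -0.4765, -0.8652, 0.1564]
J5: z=[0.5160, -0.1311, 0.8465] o=[-0.1561, -0.3116, 0.8300] → [-0.2906, 0.8944, 0.3157, 0.5160, -0.1311, 0.8465]
J6: z=[0.5298, -0.7277, -0.4356] o=[0.2545, 0.0990, 0.6433] → [0.3952, 0.1802, 0.1796, 0.5298, -0.7277, -0.4356]
V = J·q̇ = [-0.0416, -0.3886, -0.2857, -2.0734, -0.3072, 0.3412]

-0.0416 -0.3886 -0.2857 -2.0734 -0.3072 0.3412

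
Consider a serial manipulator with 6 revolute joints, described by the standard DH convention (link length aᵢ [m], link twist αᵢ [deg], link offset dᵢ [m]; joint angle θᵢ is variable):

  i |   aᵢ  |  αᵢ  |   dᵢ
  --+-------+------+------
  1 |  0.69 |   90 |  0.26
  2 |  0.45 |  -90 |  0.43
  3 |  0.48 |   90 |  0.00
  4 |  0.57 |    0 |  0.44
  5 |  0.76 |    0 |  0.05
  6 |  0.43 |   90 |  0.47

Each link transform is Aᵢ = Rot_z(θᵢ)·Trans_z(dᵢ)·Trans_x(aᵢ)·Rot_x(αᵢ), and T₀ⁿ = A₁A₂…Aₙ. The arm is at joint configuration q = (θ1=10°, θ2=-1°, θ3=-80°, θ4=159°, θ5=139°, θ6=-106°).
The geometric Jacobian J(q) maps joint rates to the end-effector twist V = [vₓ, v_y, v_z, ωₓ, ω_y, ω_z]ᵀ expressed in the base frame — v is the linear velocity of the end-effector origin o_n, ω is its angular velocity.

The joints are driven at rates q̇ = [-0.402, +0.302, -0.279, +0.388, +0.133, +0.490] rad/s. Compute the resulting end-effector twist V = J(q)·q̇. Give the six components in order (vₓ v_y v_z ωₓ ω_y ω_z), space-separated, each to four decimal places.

o_n = [0.2461, -0.4466, -0.2871]
J₁: ẑ×o_n = [0.4466, 0.2461, -0.0000], ω = ẑ
J2: z=[0.1736, -0.9848, 0.0000] o=[0.6795, 0.1198, 0.2600] → [0.5388, 0.0950, -0.5252, 0.1736, -0.9848, 0.0000]
J3: z=[0.0172, 0.0030, 0.9998] o=[1.1973, -0.2255, 0.2521] → [0.2194, -0.9418, -0.0009, 0.0172, 0.0030, 0.9998]
J4: z=[-0.9395, -0.3420, 0.0172] o=[1.3614, -0.6766, 0.2507] → [0.1800, -0.5244, -0.5975, -0.9395, -0.3420, 0.0172]
J5: z=[-0.9395, -0.3420, 0.0172] o=[0.7696, -0.3264, 0.4641] → [0.2590, -0.7148, -0.0661, -0.9395, -0.3420, 0.0172]
J6: z=[-0.9395, -0.3420, 0.0172] o=[0.8331, -0.6808, -0.2071] → [0.0233, -0.0853, -0.4208, -0.9395, -0.3420, 0.0172]
V = J·q̇ = [0.0377, -0.1478, -0.6052, -0.9022, -0.6440, -0.6636]

0.0377 -0.1478 -0.6052 -0.9022 -0.6440 -0.6636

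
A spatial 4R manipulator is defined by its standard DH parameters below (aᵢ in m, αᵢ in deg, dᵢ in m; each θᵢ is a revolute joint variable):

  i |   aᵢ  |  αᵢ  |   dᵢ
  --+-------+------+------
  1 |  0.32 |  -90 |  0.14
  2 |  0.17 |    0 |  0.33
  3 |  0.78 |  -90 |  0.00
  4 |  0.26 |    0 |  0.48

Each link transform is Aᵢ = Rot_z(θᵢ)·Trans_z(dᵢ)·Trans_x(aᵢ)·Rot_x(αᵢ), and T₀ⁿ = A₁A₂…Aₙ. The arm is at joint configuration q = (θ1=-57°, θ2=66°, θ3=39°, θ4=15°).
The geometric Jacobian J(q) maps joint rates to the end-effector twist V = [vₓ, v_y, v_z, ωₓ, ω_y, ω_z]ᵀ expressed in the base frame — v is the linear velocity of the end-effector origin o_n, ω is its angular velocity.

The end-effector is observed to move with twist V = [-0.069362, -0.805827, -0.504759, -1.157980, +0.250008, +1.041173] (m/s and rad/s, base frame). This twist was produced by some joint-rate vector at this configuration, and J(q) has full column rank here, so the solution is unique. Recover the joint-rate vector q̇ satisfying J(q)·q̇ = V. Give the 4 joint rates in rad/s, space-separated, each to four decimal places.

o_n = [0.0344, 0.4294, -0.8871]
J₁: ẑ×o_n = [-0.4294, 0.0344, 0.0000], ω = ẑ
J2: z=[0.8387, 0.5446, 0.0000] o=[0.1743, -0.2684, 0.1400] → [-0.5594, 0.8614, 0.6614, 0.8387, 0.5446, 0.0000]
J3: z=[0.8387, 0.5446, 0.0000] o=[0.4887, -0.1466, -0.0153] → [-0.4748, 0.7311, 0.7305, 0.8387, 0.5446, 0.0000]
J4: z=[-0.5261, 0.8101, 0.2588] o=[0.3788, 0.0227, -0.7687] → [-0.2011, -0.1514, 0.0650, -0.5261, 0.8101, 0.2588]
q̇ = J⁺·V = [0.8160, -0.7040, -0.1310, 0.8700]

0.8160 -0.7040 -0.1310 0.8700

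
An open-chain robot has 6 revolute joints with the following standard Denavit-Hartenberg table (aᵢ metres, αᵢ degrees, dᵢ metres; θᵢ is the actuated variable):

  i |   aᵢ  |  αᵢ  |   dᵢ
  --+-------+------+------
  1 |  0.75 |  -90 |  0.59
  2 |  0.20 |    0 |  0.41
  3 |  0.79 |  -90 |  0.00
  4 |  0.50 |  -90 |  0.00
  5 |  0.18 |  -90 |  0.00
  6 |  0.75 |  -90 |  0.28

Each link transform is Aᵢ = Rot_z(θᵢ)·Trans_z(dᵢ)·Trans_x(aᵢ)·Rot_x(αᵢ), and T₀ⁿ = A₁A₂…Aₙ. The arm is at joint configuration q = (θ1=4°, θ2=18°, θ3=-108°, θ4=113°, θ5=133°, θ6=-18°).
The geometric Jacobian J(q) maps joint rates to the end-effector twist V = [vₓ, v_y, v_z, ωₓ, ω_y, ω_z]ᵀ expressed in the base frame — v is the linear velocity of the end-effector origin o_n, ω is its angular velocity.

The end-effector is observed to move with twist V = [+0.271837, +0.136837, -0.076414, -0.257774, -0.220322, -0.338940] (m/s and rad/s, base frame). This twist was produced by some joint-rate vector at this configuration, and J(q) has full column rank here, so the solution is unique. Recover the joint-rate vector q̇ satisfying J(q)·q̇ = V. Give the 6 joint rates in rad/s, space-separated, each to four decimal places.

o_n = [0.4216, 0.8210, 1.2275]
J₁: ẑ×o_n = [-0.8210, 0.4216, 0.0000], ω = ẑ
J2: z=[-0.0698, 0.9976, 0.0000] o=[0.7482, 0.0523, 0.5900] → [0.6360, 0.0445, 0.2721, -0.0698, 0.9976, 0.0000]
J3: z=[-0.0698, 0.9976, 0.0000] o=[0.9093, 0.4746, 0.5282] → [0.6976, 0.0488, 0.4624, -0.0698, 0.9976, 0.0000]
J4: z=[0.9976, 0.0698, -0.0000] o=[0.9093, 0.4746, 1.3182] → [-0.0063, 0.0904, 0.3796, 0.9976, 0.0698, -0.0000]
J5: z=[-0.0273, 0.3898, -0.9205] o=[0.9414, 0.0155, 1.1228] → [0.7823, 0.4813, 0.1807, -0.0273, 0.3898, -0.9205]
J6: z=[0.6334, 0.7191, 0.2858] o=[0.8022, 0.1190, 1.1708] → [-0.1598, -0.1447, 0.7183, 0.6334, 0.7191, 0.2858]
q̇ = J⁺·V = [-0.0380, -0.8960, 0.8350, -0.0420, 0.2220, -0.3380]

-0.0380 -0.8960 0.8350 -0.0420 0.2220 -0.3380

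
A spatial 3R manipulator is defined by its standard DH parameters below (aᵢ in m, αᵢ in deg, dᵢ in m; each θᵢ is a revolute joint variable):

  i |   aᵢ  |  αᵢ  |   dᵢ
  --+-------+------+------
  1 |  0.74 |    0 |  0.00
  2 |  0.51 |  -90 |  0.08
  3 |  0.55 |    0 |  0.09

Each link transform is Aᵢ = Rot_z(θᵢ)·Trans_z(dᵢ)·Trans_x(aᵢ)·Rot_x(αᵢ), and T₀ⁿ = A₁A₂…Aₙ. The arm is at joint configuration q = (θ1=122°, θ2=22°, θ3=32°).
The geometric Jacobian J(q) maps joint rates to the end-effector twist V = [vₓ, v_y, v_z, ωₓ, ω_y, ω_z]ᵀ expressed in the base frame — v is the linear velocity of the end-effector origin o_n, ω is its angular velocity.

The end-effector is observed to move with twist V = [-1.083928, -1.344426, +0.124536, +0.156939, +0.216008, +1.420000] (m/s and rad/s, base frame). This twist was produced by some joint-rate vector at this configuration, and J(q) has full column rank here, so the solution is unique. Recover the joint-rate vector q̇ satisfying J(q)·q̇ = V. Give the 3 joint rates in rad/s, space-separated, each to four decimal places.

o_n = [-1.2350, 1.1287, -0.2115]
J₁: ẑ×o_n = [-1.1287, -1.2350, 0.0000], ω = ẑ
J2: z=[0.0000, 0.0000, 1.0000] o=[-0.3921, 0.6276, 0.0000] → [-0.5011, -0.8428, 0.0000, 0.0000, 0.0000, 1.0000]
J3: z=[-0.5878, -0.8090, 0.0000] o=[-0.8047, 0.9273, 0.0800] → [0.2358, -0.1713, -0.4664, -0.5878, -0.8090, 0.0000]
q̇ = J⁺·V = [0.4930, 0.9270, -0.2670]

0.4930 0.9270 -0.2670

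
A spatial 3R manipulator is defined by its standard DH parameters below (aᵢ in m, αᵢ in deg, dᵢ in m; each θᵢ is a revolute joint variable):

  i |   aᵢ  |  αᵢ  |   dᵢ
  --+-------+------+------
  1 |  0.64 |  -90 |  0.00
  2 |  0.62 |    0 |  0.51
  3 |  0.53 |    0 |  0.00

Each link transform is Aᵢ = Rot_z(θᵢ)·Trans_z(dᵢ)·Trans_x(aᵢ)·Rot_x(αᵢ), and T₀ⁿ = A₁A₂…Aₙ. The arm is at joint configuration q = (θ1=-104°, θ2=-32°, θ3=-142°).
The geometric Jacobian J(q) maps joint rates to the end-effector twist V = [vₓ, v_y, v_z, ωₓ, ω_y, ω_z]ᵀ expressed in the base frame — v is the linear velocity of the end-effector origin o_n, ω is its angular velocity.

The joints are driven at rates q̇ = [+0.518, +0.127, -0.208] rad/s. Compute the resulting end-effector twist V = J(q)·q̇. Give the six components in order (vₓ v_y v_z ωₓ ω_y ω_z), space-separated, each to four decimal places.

0.3759 0.1402 -0.1095 -0.0786 0.0196 0.5180

o_n = [0.3403, -0.7431, 0.3840]
J₁: ẑ×o_n = [0.7431, 0.3403, -0.0000], ω = ẑ
J2: z=[0.9703, -0.2419, 0.0000] o=[-0.1548, -0.6210, 0.0000] → [-0.0929, -0.3725, 0.0013, 0.9703, -0.2419, 0.0000]
J3: z=[0.9703, -0.2419, 0.0000] o=[0.2128, -1.2545, 0.3285] → [-0.0134, -0.0538, 0.5271, 0.9703, -0.2419, 0.0000]
V = J·q̇ = [0.3759, 0.1402, -0.1095, -0.0786, 0.0196, 0.5180]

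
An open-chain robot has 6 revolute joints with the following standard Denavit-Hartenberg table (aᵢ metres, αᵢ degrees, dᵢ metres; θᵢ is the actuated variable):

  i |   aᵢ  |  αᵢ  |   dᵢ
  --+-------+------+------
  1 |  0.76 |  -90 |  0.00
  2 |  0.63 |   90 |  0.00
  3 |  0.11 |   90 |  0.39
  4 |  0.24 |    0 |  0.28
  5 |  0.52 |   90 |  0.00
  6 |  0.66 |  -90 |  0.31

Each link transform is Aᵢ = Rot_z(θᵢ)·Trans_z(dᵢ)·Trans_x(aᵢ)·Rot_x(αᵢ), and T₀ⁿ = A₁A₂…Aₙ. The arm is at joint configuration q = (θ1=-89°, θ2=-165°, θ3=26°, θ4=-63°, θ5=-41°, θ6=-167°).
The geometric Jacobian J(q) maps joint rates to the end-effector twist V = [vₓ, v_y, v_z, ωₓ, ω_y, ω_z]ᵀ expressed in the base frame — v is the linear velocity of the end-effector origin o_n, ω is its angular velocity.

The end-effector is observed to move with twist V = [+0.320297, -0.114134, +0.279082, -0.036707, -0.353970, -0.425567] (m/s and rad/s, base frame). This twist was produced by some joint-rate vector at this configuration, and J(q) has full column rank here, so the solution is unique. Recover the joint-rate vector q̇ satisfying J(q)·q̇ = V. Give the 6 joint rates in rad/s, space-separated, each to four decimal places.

-0.0300 0.3070 0.1530 0.0880 0.0320 0.5690

o_n = [-0.1402, -0.0475, -0.1921]
J₁: ẑ×o_n = [0.0475, -0.1402, 0.0000], ω = ẑ
J2: z=[0.9998, 0.0175, 0.0000] o=[0.0133, -0.7599, 0.0000] → [-0.0034, 0.1921, 0.7149, 0.9998, 0.0175, 0.0000]
J3: z=[-0.0045, 0.2588, -0.9659] o=[0.0026, -0.1514, 0.1631] → [0.0085, 0.1364, 0.0365, -0.0045, 0.2588, -0.9659]
J4: z=[-0.9060, 0.4077, 0.1135] o=[0.0474, 0.0458, -0.1881] → [0.0089, -0.0249, 0.1611, -0.9060, 0.4077, 0.1135]
J5: z=[-0.9060, 0.4077, 0.1135] o=[-0.1592, 0.2000, 0.0756] → [-0.0810, -0.2404, 0.2166, -0.9060, 0.4077, 0.1135]
J6: z=[-0.4117, -0.7871, -0.4594] o=[-0.2101, -0.0407, 0.5337] → [0.5681, -0.3309, 0.0578, -0.4117, -0.7871, -0.4594]
q̇ = J⁺·V = [-0.0300, 0.3070, 0.1530, 0.0880, 0.0320, 0.5690]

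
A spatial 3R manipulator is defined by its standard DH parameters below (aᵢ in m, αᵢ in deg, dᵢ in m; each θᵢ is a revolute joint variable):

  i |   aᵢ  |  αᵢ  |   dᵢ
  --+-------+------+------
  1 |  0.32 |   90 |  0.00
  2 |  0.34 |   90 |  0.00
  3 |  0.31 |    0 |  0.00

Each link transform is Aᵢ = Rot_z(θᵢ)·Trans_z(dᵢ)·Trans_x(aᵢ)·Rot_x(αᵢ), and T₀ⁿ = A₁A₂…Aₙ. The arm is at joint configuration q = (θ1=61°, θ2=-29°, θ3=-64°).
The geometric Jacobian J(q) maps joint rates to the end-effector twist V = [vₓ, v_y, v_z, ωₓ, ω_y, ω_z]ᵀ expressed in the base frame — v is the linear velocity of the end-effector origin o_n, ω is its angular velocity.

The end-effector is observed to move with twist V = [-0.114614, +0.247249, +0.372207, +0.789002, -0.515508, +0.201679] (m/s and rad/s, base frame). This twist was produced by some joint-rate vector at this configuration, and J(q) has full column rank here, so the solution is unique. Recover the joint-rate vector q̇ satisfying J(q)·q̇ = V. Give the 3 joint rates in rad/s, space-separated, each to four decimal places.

o_n = [0.1132, 0.7790, -0.2307]
J₁: ẑ×o_n = [-0.7790, 0.1132, 0.0000], ω = ẑ
J2: z=[0.8746, -0.4848, 0.0000] o=[0.1551, 0.2799, 0.0000] → [0.1119, 0.2018, 0.4162, 0.8746, -0.4848, 0.0000]
J3: z=[-0.2350, -0.4240, -0.8746] o=[0.2993, 0.5400, -0.1648] → [0.2370, 0.1473, -0.1351, -0.2350, -0.4240, -0.8746]
q̇ = J⁺·V = [0.3250, 0.9400, 0.1410]

0.3250 0.9400 0.1410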